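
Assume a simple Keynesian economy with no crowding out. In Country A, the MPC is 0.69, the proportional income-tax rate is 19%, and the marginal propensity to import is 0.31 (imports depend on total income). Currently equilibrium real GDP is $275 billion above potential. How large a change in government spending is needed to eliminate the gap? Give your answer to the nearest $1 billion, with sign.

Spending multiplier = 1/(1 − c(1−t) + m) = 1/(1 − 0.69×0.81 + 0.31) = 1/0.7511 ≈ 1.331.
Need ΔY = −$275 billion, so ΔG = ΔY/k = (−$275 billion) × 0.7511 ≈ −$207 billion.
The government should cut government spending by $207 billion.

−$207 billion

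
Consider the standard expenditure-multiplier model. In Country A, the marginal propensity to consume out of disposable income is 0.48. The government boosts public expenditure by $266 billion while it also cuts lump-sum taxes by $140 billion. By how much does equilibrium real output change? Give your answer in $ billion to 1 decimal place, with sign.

Expenditure multiplier = 1/(1 − MPC) = 1/(1 − 0.48) = 1/0.52 ≈ 1.923.
ΔG contributes k·ΔG = (+$266 billion) / 0.52 ≈ +$511.5 billion.
ΔT of −$140 billion changes first-round spending by −c·ΔT = +$67.2 billion, contributing k·(−c·ΔT) = (+$67.2 billion) / 0.52 ≈ +$129.2 billion.
Net ΔY = k(ΔG − c·ΔT) = (+$333.2 billion) / 0.52 ≈ +$640.8 billion.

+$640.8 billion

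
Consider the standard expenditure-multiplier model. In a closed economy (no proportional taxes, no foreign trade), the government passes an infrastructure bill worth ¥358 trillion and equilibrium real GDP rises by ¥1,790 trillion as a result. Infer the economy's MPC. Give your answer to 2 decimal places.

Implied spending multiplier k = ΔY/ΔG = 1,790/358 = 5.
Since k = 1/(1 − MPC), MPC = 1 − 1/k = 1 − ΔG/ΔY = 1 − 358/1,790 = 0.80.

0.80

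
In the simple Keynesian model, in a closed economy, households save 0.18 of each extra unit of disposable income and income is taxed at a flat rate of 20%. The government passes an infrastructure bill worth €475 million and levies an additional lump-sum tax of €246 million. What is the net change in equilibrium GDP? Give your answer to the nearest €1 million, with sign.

+€794 million

MPC = 1 − MPS = 1 − 0.18 = 0.82.
Expenditure multiplier = 1/(1 − c(1−t)) = 1/(1 − 0.82×0.8) = 1/0.344 ≈ 2.907.
ΔG contributes k·ΔG = (+€475 million) / 0.344 ≈ +€1,380.8 million.
ΔT of +€246 million changes first-round spending by −c·ΔT = −€201.72 million, contributing k·(−c·ΔT) = (−€201.72 million) / 0.344 ≈ −€586.4 million.
Net ΔY = k(ΔG − c·ΔT) = (+€273.28 million) / 0.344 ≈ +€794 million.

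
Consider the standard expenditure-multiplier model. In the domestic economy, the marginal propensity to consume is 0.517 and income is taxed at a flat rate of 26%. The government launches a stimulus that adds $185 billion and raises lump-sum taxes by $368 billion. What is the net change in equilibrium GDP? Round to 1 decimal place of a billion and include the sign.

−$8.5 billion

Expenditure multiplier = 1/(1 − c(1−t)) = 1/(1 − 0.517×0.74) = 1/0.61742 ≈ 1.62.
ΔG contributes k·ΔG = (+$185 billion) / 0.61742 ≈ +$299.6 billion.
ΔT of +$368 billion changes first-round spending by −c·ΔT = −$190.256 billion, contributing k·(−c·ΔT) = (−$190.256 billion) / 0.61742 ≈ −$308.1 billion.
Net ΔY = k(ΔG − c·ΔT) = (−$5.256 billion) / 0.61742 ≈ −$8.5 billion.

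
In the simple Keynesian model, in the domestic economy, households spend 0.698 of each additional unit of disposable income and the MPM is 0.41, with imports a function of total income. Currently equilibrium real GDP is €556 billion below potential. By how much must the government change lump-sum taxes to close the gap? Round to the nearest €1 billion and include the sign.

Spending multiplier = 1/(1 − c + m) = 1/(1 − 0.698 + 0.41) = 1/0.712 ≈ 1.404.
Tax multiplier = −c·k = −0.698/0.712 ≈ −0.98. Need ΔY = +€556 billion, so ΔT = ΔY/(−c·k) = −(+€556 billion) × 0.712 / 0.698 ≈ −€567 billion.
The government should cut lump-sum taxes by €567 billion.

−€567 billion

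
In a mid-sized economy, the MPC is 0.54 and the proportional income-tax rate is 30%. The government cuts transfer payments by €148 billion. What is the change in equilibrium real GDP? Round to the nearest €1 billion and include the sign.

The transfer change shifts disposable income by −€148 billion, so first-round consumption changes by c·ΔTR = 0.54 × (−€148 billion) = −€79.92 billion.
Expenditure multiplier = 1/(1 − c(1−t)) = 1/(1 − 0.54×0.7) = 1/0.622 ≈ 1.608.
The transfer multiplier is c × k ≈ 0.868, so ΔY = k × (c·ΔTR) = (−€79.92 billion) / 0.622 ≈ −€128 billion.

−€128 billion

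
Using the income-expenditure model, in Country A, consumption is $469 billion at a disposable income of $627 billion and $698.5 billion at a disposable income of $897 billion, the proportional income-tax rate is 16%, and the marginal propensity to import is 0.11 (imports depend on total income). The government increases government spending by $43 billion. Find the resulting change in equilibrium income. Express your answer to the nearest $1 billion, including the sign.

+$109 billion

MPC = ΔC/ΔYd = (698.5 − 469)/(897 − 627) = 229.5/270 = 0.85.
Expenditure multiplier = 1/(1 − c(1−t) + m) = 1/(1 − 0.85×0.84 + 0.11) = 1/0.396 ≈ 2.525.
ΔY = k × ΔG = (+$43 billion) / 0.396 ≈ +$109 billion.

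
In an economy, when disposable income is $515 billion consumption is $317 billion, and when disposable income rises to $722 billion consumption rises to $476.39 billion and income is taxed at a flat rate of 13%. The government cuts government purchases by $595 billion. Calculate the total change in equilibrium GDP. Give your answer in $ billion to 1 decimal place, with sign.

−$1,802.5 billion

MPC = ΔC/ΔYd = (476.39 − 317)/(722 − 515) = 159.39/207 = 0.77.
Expenditure multiplier = 1/(1 − c(1−t)) = 1/(1 − 0.77×0.87) = 1/0.3301 ≈ 3.029.
ΔY = k × ΔG = (−$595 billion) / 0.3301 ≈ −$1,802.5 billion.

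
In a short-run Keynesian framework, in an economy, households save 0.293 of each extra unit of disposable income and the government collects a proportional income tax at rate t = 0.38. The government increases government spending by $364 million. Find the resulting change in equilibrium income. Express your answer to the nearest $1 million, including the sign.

MPC = 1 − MPS = 1 − 0.293 = 0.707.
Expenditure multiplier = 1/(1 − c(1−t)) = 1/(1 − 0.707×0.62) = 1/0.56166 ≈ 1.78.
ΔY = k × ΔG = (+$364 million) / 0.56166 ≈ +$648 million.

+$648 million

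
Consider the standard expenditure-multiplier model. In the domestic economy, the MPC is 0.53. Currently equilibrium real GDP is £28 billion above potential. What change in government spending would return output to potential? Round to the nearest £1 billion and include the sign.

−£13 billion

Spending multiplier = 1/(1 − MPC) = 1/(1 − 0.53) = 1/0.47 ≈ 2.128.
Need ΔY = −£28 billion, so ΔG = ΔY/k = (−£28 billion) × 0.47 ≈ −£13 billion.
The government should cut government spending by £13 billion.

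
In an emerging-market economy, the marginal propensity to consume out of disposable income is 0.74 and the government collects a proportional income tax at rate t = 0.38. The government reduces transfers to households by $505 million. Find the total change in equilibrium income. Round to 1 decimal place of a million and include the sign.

−$690.5 million

The transfer change shifts disposable income by −$505 million, so first-round consumption changes by c·ΔTR = 0.74 × (−$505 million) = −$373.7 million.
Expenditure multiplier = 1/(1 − c(1−t)) = 1/(1 − 0.74×0.62) = 1/0.5412 ≈ 1.848.
The transfer multiplier is c × k ≈ 1.367, so ΔY = k × (c·ΔTR) = (−$373.7 million) / 0.5412 ≈ −$690.5 million.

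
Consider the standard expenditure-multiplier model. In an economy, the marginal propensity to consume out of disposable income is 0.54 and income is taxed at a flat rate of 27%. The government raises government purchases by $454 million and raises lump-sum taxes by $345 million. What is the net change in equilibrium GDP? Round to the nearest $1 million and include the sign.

+$442 million

Expenditure multiplier = 1/(1 − c(1−t)) = 1/(1 − 0.54×0.73) = 1/0.6058 ≈ 1.651.
ΔG contributes k·ΔG = (+$454 million) / 0.6058 ≈ +$749.4 million.
ΔT of +$345 million changes first-round spending by −c·ΔT = −$186.3 million, contributing k·(−c·ΔT) = (−$186.3 million) / 0.6058 ≈ −$307.5 million.
Net ΔY = k(ΔG − c·ΔT) = (+$267.7 million) / 0.6058 ≈ +$442 million.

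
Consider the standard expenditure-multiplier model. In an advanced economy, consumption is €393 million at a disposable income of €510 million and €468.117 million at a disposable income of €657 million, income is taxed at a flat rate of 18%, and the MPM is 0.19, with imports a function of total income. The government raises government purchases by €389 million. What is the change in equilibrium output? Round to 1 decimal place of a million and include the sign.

+€504.6 million

MPC = ΔC/ΔYd = (468.117 − 393)/(657 − 510) = 75.117/147 = 0.511.
Spending multiplier = 1/(1 − c(1−t) + m) = 1/(1 − 0.511×0.82 + 0.19) = 1/0.77098 ≈ 1.297.
ΔY = k × ΔG = (+€389 million) / 0.77098 ≈ +€504.6 million.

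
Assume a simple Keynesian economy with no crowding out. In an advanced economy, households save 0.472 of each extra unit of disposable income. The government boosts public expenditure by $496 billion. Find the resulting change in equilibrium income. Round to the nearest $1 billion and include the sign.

MPC = 1 − MPS = 1 − 0.472 = 0.528.
Government-spending multiplier = 1/(1 − MPC) = 1/(1 − 0.528) = 1/0.472 ≈ 2.119.
ΔY = k × ΔG = (+$496 billion) / 0.472 ≈ +$1,051 billion.

+$1,051 billion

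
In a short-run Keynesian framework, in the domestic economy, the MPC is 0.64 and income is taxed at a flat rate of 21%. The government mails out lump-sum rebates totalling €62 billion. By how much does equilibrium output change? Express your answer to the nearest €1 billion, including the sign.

A lump-sum tax change of −€62 billion shifts disposable income by +€62 billion; first-round consumption changes by −c × ΔT = −0.64 × (−€62 billion) = +€39.68 billion.
Expenditure multiplier = 1/(1 − c(1−t)) = 1/(1 − 0.64×0.79) = 1/0.4944 ≈ 2.023.
The tax multiplier is −c × k ≈ −1.294, so ΔY = k × (−c·ΔT) = (+€39.68 billion) / 0.4944 ≈ +€80 billion.

+€80 billion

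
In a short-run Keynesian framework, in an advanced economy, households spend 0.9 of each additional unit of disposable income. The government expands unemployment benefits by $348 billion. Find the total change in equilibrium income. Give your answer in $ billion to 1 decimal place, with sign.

+$3,132.0 billion

The transfer change shifts disposable income by +$348 billion, so first-round consumption changes by c·ΔTR = 0.9 × (+$348 billion) = +$313.2 billion.
Expenditure multiplier = 1/(1 − MPC) = 1/(1 − 0.9) = 1/0.1 = 10.
The transfer multiplier is c × k = 9, so ΔY = k × (c·ΔTR) = (+$313.2 billion) / 0.1 = +$3,132 billion.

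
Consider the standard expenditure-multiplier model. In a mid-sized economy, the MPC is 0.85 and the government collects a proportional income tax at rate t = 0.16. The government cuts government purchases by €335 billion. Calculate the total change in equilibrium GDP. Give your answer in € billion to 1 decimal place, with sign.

−€1,171.3 billion

Government-spending multiplier = 1/(1 − c(1−t)) = 1/(1 − 0.85×0.84) = 1/0.286 ≈ 3.497.
ΔY = k × ΔG = (−€335 billion) / 0.286 ≈ −€1,171.3 billion.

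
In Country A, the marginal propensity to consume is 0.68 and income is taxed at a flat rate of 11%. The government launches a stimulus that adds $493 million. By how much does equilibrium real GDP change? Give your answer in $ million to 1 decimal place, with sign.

Spending multiplier = 1/(1 − c(1−t)) = 1/(1 − 0.68×0.89) = 1/0.3948 ≈ 2.533.
ΔY = k × ΔG = (+$493 million) / 0.3948 ≈ +$1,248.7 million.

+$1,248.7 million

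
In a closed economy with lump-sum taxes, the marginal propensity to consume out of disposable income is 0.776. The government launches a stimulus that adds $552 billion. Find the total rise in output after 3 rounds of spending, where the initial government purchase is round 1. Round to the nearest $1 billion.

Round 1 adds ΔG = $552 billion; each later round is MPC = 0.776 times the previous.
After 3 rounds: 552 + 428.352 + 332.401152 = ΔG·(1 − c^3)/(1 − c) = 552 × (1 − 0.467288576)/0.224 ≈ $1,313 billion.

$1,313 billion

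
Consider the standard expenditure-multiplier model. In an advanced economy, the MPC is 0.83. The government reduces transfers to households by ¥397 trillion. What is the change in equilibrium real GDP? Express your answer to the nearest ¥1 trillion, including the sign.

The transfer change shifts disposable income by −¥397 trillion, so first-round consumption changes by c·ΔTR = 0.83 × (−¥397 trillion) = −¥329.51 trillion.
Expenditure multiplier = 1/(1 − MPC) = 1/(1 − 0.83) = 1/0.17 ≈ 5.882.
The transfer multiplier is c × k ≈ 4.882, so ΔY = k × (c·ΔTR) = (−¥329.51 trillion) / 0.17 ≈ −¥1,938 trillion.

−¥1,938 trillion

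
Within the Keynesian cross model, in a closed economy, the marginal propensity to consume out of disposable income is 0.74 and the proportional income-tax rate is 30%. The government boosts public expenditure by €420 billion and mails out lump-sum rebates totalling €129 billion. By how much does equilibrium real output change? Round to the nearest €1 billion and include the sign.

+€1,069 billion

Expenditure multiplier = 1/(1 − c(1−t)) = 1/(1 − 0.74×0.7) = 1/0.482 ≈ 2.075.
ΔG contributes k·ΔG = (+€420 billion) / 0.482 ≈ +€871.4 billion.
ΔT of −€129 billion changes first-round spending by −c·ΔT = +€95.46 billion, contributing k·(−c·ΔT) = (+€95.46 billion) / 0.482 ≈ +€198 billion.
Net ΔY = k(ΔG − c·ΔT) = (+€515.46 billion) / 0.482 ≈ +€1,069 billion.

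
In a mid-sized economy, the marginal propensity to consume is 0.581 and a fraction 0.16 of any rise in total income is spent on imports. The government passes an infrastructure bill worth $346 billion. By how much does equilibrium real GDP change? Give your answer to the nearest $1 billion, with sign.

+$598 billion

Spending multiplier = 1/(1 − c + m) = 1/(1 − 0.581 + 0.16) = 1/0.579 ≈ 1.727.
ΔY = k × ΔG = (+$346 billion) / 0.579 ≈ +$598 billion.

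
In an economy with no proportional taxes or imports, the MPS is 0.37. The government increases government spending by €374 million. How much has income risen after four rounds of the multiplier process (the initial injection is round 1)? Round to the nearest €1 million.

MPC = 1 − MPS = 1 − 0.37 = 0.63.
Round 1 adds ΔG = €374 million; each later round is MPC = 0.63 times the previous.
After 4 rounds: 374 + 235.62 + 148.4406 + 93.517578 = ΔG·(1 − c^4)/(1 − c) = 374 × (1 − 0.15752961)/0.37 ≈ €852 million.

€852 million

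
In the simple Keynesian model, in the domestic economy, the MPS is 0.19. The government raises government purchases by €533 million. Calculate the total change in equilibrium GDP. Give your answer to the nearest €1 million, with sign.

+€2,805 million

MPC = 1 − MPS = 1 − 0.19 = 0.81.
Government-spending multiplier = 1/(1 − MPC) = 1/(1 − 0.81) = 1/0.19 ≈ 5.263.
ΔY = k × ΔG = (+€533 million) / 0.19 ≈ +€2,805 million.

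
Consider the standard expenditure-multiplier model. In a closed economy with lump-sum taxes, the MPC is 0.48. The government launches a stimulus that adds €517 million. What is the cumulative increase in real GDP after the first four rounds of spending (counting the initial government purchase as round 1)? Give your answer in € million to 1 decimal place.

€941.5 million

Round 1 adds ΔG = €517 million; each later round is MPC = 0.48 times the previous.
After 4 rounds: 517 + 248.16 + 119.1168 + 57.176064 = ΔG·(1 − c^4)/(1 − c) = 517 × (1 − 0.05308416)/0.52 ≈ €941.5 million.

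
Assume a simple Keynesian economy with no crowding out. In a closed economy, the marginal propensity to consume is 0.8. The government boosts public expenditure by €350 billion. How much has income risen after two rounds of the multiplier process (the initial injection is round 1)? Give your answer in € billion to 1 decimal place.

€630.0 billion

Round 1 adds ΔG = €350 billion; each later round is MPC = 0.8 times the previous.
After 2 rounds: 350 + 280 = ΔG·(1 − c^2)/(1 − c) = 350 × (1 − 0.64)/0.2 = €630 billion.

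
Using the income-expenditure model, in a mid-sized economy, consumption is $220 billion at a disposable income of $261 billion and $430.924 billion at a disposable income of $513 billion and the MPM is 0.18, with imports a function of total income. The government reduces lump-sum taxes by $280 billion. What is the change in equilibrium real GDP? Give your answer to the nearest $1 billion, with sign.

MPC = ΔC/ΔYd = (430.924 − 220)/(513 − 261) = 210.924/252 = 0.837.
A lump-sum tax change of −$280 billion shifts disposable income by +$280 billion; first-round consumption changes by −c × ΔT = −0.837 × (−$280 billion) = +$234.36 billion.
Expenditure multiplier = 1/(1 − c + m) = 1/(1 − 0.837 + 0.18) = 1/0.343 ≈ 2.915.
The tax multiplier is −c × k ≈ −2.44, so ΔY = k × (−c·ΔT) = (+$234.36 billion) / 0.343 ≈ +$683 billion.

+$683 billion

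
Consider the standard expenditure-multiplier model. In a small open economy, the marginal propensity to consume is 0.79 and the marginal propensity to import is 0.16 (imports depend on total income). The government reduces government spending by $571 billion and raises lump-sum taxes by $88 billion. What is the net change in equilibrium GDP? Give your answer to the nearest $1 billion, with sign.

Expenditure multiplier = 1/(1 − c + m) = 1/(1 − 0.79 + 0.16) = 1/0.37 ≈ 2.703.
ΔG contributes k·ΔG = (−$571 billion) / 0.37 ≈ −$1,543.2 billion.
ΔT of +$88 billion changes first-round spending by −c·ΔT = −$69.52 billion, contributing k·(−c·ΔT) = (−$69.52 billion) / 0.37 ≈ −$187.9 billion.
Net ΔY = k(ΔG − c·ΔT) = (−$640.52 billion) / 0.37 ≈ −$1,731 billion.

−$1,731 billion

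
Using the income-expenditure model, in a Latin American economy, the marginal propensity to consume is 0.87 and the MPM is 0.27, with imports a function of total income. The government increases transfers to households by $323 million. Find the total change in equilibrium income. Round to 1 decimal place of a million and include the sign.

+$702.5 million

The transfer change shifts disposable income by +$323 million, so first-round consumption changes by c·ΔTR = 0.87 × (+$323 million) = +$281.01 million.
Expenditure multiplier = 1/(1 − c + m) = 1/(1 − 0.87 + 0.27) = 1/0.4 = 2.5.
The transfer multiplier is c × k = 2.175, so ΔY = k × (c·ΔTR) = (+$281.01 million) / 0.4 ≈ +$702.5 million.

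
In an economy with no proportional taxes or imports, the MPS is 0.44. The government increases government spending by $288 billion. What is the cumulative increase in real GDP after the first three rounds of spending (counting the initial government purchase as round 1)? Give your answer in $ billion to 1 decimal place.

MPC = 1 − MPS = 1 − 0.44 = 0.56.
Round 1 adds ΔG = $288 billion; each later round is MPC = 0.56 times the previous.
After 3 rounds: 288 + 161.28 + 90.3168 = ΔG·(1 − c^3)/(1 − c) = 288 × (1 − 0.175616)/0.44 ≈ $539.6 billion.

$539.6 billion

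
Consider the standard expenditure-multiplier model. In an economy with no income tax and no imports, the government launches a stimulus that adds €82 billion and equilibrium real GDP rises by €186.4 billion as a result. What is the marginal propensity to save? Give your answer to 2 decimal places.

0.44

Implied spending multiplier k = ΔY/ΔG = 186.4/82 ≈ 2.2732.
Since k = 1/(1 − MPC), MPC = 1 − 1/k = 1 − ΔG/ΔY = 1 − 82/186.4 ≈ 0.56.
MPS = 1 − MPC = 0.44.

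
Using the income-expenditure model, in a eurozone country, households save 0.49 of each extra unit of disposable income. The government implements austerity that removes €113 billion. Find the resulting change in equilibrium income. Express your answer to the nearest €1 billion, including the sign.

−€231 billion

MPC = 1 − MPS = 1 − 0.49 = 0.51.
Spending multiplier = 1/(1 − MPC) = 1/(1 − 0.51) = 1/0.49 ≈ 2.041.
ΔY = k × ΔG = (−€113 billion) / 0.49 ≈ −€231 billion.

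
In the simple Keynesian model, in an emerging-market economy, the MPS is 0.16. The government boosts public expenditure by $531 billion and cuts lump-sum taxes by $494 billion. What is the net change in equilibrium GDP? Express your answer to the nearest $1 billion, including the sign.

+$5,912 billion

MPC = 1 − MPS = 1 − 0.16 = 0.84.
Expenditure multiplier = 1/(1 − MPC) = 1/(1 − 0.84) = 1/0.16 = 6.25.
ΔG contributes k·ΔG = (+$531 billion) / 0.16 ≈ +$3,318.8 billion.
ΔT of −$494 billion changes first-round spending by −c·ΔT = +$414.96 billion, contributing k·(−c·ΔT) = (+$414.96 billion) / 0.16 = +$2,593.5 billion.
Net ΔY = k(ΔG − c·ΔT) = (+$945.96 billion) / 0.16 ≈ +$5,912 billion.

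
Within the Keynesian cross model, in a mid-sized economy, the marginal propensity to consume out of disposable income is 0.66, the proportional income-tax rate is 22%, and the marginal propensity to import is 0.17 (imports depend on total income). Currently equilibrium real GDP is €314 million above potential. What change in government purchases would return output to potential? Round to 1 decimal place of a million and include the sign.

−€205.7 million

Spending multiplier = 1/(1 − c(1−t) + m) = 1/(1 − 0.66×0.78 + 0.17) = 1/0.6552 ≈ 1.526.
Need ΔY = −€314 million, so ΔG = ΔY/k = (−€314 million) × 0.6552 ≈ −€205.7 million.
The government should cut government purchases by €205.7 million.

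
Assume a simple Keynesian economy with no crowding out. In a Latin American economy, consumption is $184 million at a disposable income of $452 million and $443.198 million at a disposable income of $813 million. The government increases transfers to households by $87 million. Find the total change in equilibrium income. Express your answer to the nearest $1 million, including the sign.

+$222 million

MPC = ΔC/ΔYd = (443.198 − 184)/(813 − 452) = 259.198/361 = 0.718.
The transfer change shifts disposable income by +$87 million, so first-round consumption changes by c·ΔTR = 0.718 × (+$87 million) = +$62.466 million.
Expenditure multiplier = 1/(1 − MPC) = 1/(1 − 0.718) = 1/0.282 ≈ 3.546.
The transfer multiplier is c × k ≈ 2.546, so ΔY = k × (c·ΔTR) = (+$62.466 million) / 0.282 ≈ +$222 million.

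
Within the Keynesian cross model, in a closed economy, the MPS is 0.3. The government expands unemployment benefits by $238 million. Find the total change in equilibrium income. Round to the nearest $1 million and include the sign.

+$555 million

MPC = 1 − MPS = 1 − 0.3 = 0.7.
The transfer change shifts disposable income by +$238 million, so first-round consumption changes by c·ΔTR = 0.7 × (+$238 million) = +$166.6 million.
Expenditure multiplier = 1/(1 − MPC) = 1/(1 − 0.7) = 1/0.3 ≈ 3.333.
The transfer multiplier is c × k ≈ 2.333, so ΔY = k × (c·ΔTR) = (+$166.6 million) / 0.3 ≈ +$555 million.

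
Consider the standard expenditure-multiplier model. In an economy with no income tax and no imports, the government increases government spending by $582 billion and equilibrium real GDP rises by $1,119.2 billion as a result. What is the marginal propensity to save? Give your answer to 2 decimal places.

0.52

Implied spending multiplier k = ΔY/ΔG = 1,119.2/582 ≈ 1.923.
Since k = 1/(1 − MPC), MPC = 1 − 1/k = 1 − ΔG/ΔY = 1 − 582/1,119.2 ≈ 0.48.
MPS = 1 − MPC = 0.52.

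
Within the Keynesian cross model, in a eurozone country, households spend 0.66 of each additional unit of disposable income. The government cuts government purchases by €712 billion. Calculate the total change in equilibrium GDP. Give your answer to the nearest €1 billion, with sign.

Spending multiplier = 1/(1 − MPC) = 1/(1 − 0.66) = 1/0.34 ≈ 2.941.
ΔY = k × ΔG = (−€712 billion) / 0.34 ≈ −€2,094 billion.

−€2,094 billion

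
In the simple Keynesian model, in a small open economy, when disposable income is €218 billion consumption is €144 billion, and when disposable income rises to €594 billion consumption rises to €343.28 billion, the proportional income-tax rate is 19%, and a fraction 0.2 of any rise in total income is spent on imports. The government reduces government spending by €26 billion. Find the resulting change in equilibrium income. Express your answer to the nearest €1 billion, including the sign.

MPC = ΔC/ΔYd = (343.28 − 144)/(594 − 218) = 199.28/376 = 0.53.
Spending multiplier = 1/(1 − c(1−t) + m) = 1/(1 − 0.53×0.81 + 0.2) = 1/0.7707 ≈ 1.298.
ΔY = k × ΔG = (−€26 billion) / 0.7707 ≈ −€34 billion.

−€34 billion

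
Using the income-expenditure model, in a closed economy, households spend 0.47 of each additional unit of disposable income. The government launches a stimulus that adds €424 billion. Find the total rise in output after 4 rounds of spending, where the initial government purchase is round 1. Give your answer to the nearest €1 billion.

Round 1 adds ΔG = €424 billion; each later round is MPC = 0.47 times the previous.
After 4 rounds: 424 + 199.28 + 93.6616 + 44.020952 = ΔG·(1 − c^4)/(1 − c) = 424 × (1 − 0.04879681)/0.53 ≈ €761 billion.

€761 billion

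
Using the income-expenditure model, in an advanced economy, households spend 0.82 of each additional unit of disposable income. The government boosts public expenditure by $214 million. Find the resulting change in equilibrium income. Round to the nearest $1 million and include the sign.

Spending multiplier = 1/(1 − MPC) = 1/(1 − 0.82) = 1/0.18 ≈ 5.556.
ΔY = k × ΔG = (+$214 million) / 0.18 ≈ +$1,189 million.

+$1,189 million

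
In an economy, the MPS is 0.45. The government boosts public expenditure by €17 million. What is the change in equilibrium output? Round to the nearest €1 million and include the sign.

MPC = 1 − MPS = 1 − 0.45 = 0.55.
Government-spending multiplier = 1/(1 − MPC) = 1/(1 − 0.55) = 1/0.45 ≈ 2.222.
ΔY = k × ΔG = (+€17 million) / 0.45 ≈ +€38 million.

+€38 million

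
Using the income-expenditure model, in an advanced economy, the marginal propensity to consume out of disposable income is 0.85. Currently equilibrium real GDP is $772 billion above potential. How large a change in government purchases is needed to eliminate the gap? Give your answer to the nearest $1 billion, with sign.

−$116 billion

Spending multiplier = 1/(1 − MPC) = 1/(1 − 0.85) = 1/0.15 ≈ 6.667.
Need ΔY = −$772 billion, so ΔG = ΔY/k = (−$772 billion) × 0.15 ≈ −$116 billion.
The government should cut government purchases by $116 billion.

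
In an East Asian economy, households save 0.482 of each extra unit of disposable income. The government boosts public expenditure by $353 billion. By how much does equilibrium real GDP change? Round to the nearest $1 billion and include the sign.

+$732 billion

MPC = 1 − MPS = 1 − 0.482 = 0.518.
Government-spending multiplier = 1/(1 − MPC) = 1/(1 − 0.518) = 1/0.482 ≈ 2.075.
ΔY = k × ΔG = (+$353 billion) / 0.482 ≈ +$732 billion.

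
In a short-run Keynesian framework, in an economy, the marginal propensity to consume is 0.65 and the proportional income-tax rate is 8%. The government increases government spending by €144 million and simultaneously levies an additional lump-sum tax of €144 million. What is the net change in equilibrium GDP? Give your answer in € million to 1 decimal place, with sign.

Expenditure multiplier = 1/(1 − c(1−t)) = 1/(1 − 0.65×0.92) = 1/0.402 ≈ 2.488.
ΔG contributes k·ΔG = (+€144 million) / 0.402 ≈ +€358.2 million.
ΔT of +€144 million changes first-round spending by −c·ΔT = −€93.6 million, contributing k·(−c·ΔT) = (−€93.6 million) / 0.402 ≈ −€232.8 million.
Net ΔY = k(ΔG − c·ΔT) = (+€50.4 million) / 0.402 ≈ +€125.4 million.

+€125.4 million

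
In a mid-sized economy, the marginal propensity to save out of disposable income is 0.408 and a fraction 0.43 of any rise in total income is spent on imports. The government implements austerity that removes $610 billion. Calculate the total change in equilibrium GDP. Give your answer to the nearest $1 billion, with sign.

MPC = 1 − MPS = 1 − 0.408 = 0.592.
Spending multiplier = 1/(1 − c + m) = 1/(1 − 0.592 + 0.43) = 1/0.838 ≈ 1.193.
ΔY = k × ΔG = (−$610 billion) / 0.838 ≈ −$728 billion.

−$728 billion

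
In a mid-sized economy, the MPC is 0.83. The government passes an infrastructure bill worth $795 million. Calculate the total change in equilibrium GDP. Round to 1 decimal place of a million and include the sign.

+$4,676.5 million

Expenditure multiplier = 1/(1 − MPC) = 1/(1 − 0.83) = 1/0.17 ≈ 5.882.
ΔY = k × ΔG = (+$795 million) / 0.17 ≈ +$4,676.5 million.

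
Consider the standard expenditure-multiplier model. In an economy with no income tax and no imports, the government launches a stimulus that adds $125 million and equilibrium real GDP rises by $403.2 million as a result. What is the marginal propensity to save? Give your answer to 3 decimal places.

Implied spending multiplier k = ΔY/ΔG = 403.2/125 = 3.2256.
Since k = 1/(1 − MPC), MPC = 1 − 1/k = 1 − ΔG/ΔY = 1 − 125/403.2 ≈ 0.690.
MPS = 1 − MPC = 0.310.

0.310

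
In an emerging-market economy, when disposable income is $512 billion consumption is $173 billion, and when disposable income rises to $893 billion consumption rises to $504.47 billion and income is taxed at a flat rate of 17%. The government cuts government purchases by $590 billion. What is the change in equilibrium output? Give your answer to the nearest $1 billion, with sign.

−$2,123 billion

MPC = ΔC/ΔYd = (504.47 − 173)/(893 − 512) = 331.47/381 = 0.87.
Spending multiplier = 1/(1 − c(1−t)) = 1/(1 − 0.87×0.83) = 1/0.2779 ≈ 3.598.
ΔY = k × ΔG = (−$590 billion) / 0.2779 ≈ −$2,123 billion.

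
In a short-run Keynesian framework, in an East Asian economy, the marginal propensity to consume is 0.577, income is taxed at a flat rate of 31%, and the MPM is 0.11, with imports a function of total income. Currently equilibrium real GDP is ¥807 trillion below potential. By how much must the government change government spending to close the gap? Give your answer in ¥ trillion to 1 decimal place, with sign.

+¥574.5 trillion

Spending multiplier = 1/(1 − c(1−t) + m) = 1/(1 − 0.577×0.69 + 0.11) = 1/0.71187 ≈ 1.405.
Need ΔY = +¥807 trillion, so ΔG = ΔY/k = (+¥807 trillion) × 0.71187 ≈ +¥574.5 trillion.
The government should increase government spending by ¥574.5 trillion.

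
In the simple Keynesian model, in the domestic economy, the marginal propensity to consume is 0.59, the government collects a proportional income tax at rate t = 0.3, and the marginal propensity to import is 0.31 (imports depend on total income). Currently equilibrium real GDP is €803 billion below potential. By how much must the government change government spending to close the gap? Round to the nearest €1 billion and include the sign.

Spending multiplier = 1/(1 − c(1−t) + m) = 1/(1 − 0.59×0.7 + 0.31) = 1/0.897 ≈ 1.115.
Need ΔY = +€803 billion, so ΔG = ΔY/k = (+€803 billion) × 0.897 ≈ +€720 billion.
The government should increase government spending by €720 billion.

+€720 billion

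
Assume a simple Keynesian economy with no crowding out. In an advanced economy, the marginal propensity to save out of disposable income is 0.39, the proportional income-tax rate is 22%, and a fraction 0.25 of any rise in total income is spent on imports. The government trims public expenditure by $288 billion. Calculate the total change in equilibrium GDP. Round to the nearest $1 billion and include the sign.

−$372 billion

MPC = 1 − MPS = 1 − 0.39 = 0.61.
Spending multiplier = 1/(1 − c(1−t) + m) = 1/(1 − 0.61×0.78 + 0.25) = 1/0.7742 ≈ 1.292.
ΔY = k × ΔG = (−$288 billion) / 0.7742 ≈ −$372 billion.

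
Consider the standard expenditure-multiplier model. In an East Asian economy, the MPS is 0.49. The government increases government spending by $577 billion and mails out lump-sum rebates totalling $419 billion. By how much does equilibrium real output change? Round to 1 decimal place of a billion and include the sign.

MPC = 1 − MPS = 1 − 0.49 = 0.51.
Expenditure multiplier = 1/(1 − MPC) = 1/(1 − 0.51) = 1/0.49 ≈ 2.041.
ΔG contributes k·ΔG = (+$577 billion) / 0.49 ≈ +$1,177.6 billion.
ΔT of −$419 billion changes first-round spending by −c·ΔT = +$213.69 billion, contributing k·(−c·ΔT) = (+$213.69 billion) / 0.49 ≈ +$436.1 billion.
Net ΔY = k(ΔG − c·ΔT) = (+$790.69 billion) / 0.49 ≈ +$1,613.7 billion.

+$1,613.7 billion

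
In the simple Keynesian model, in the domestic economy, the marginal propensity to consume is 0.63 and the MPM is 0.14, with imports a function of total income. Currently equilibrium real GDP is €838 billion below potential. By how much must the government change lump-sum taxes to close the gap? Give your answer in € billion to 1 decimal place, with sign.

Spending multiplier = 1/(1 − c + m) = 1/(1 − 0.63 + 0.14) = 1/0.51 ≈ 1.961.
Tax multiplier = −c·k = −0.63/0.51 ≈ −1.235. Need ΔY = +€838 billion, so ΔT = ΔY/(−c·k) = −(+€838 billion) × 0.51 / 0.63 ≈ −€678.4 billion.
The government should cut lump-sum taxes by €678.4 billion.

−€678.4 billion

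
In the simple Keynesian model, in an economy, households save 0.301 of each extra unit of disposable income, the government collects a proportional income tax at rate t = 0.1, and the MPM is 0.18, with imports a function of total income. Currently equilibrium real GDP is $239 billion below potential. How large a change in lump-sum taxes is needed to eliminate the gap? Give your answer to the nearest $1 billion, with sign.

−$188 billion

MPC = 1 − MPS = 1 − 0.301 = 0.699.
Spending multiplier = 1/(1 − c(1−t) + m) = 1/(1 − 0.699×0.9 + 0.18) = 1/0.5509 ≈ 1.815.
Tax multiplier = −c·k = −0.699/0.5509 ≈ −1.269. Need ΔY = +$239 billion, so ΔT = ΔY/(−c·k) = −(+$239 billion) × 0.5509 / 0.699 ≈ −$188 billion.
The government should cut lump-sum taxes by $188 billion.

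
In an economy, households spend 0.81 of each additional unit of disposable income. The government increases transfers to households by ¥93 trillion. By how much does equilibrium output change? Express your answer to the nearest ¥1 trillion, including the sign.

The transfer change shifts disposable income by +¥93 trillion, so first-round consumption changes by c·ΔTR = 0.81 × (+¥93 trillion) = +¥75.33 trillion.
Expenditure multiplier = 1/(1 − MPC) = 1/(1 − 0.81) = 1/0.19 ≈ 5.263.
The transfer multiplier is c × k ≈ 4.263, so ΔY = k × (c·ΔTR) = (+¥75.33 trillion) / 0.19 ≈ +¥396 trillion.

+¥396 trillion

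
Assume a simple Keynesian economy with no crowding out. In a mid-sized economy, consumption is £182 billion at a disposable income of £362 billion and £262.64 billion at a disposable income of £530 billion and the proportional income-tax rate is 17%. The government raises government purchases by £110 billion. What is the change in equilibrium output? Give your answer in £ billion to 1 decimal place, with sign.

+£182.8 billion

MPC = ΔC/ΔYd = (262.64 − 182)/(530 − 362) = 80.64/168 = 0.48.
Expenditure multiplier = 1/(1 − c(1−t)) = 1/(1 − 0.48×0.83) = 1/0.6016 ≈ 1.662.
ΔY = k × ΔG = (+£110 billion) / 0.6016 ≈ +£182.8 billion.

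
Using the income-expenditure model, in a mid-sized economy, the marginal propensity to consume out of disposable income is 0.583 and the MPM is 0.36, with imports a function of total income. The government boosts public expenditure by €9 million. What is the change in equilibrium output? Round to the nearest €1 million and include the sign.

Government-spending multiplier = 1/(1 − c + m) = 1/(1 − 0.583 + 0.36) = 1/0.777 ≈ 1.287.
ΔY = k × ΔG = (+€9 million) / 0.777 ≈ +€12 million.

+€12 million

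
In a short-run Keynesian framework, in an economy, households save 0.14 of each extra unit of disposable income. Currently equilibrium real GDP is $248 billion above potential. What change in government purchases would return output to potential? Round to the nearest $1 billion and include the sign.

MPC = 1 − MPS = 1 − 0.14 = 0.86.
Spending multiplier = 1/(1 − MPC) = 1/(1 − 0.86) = 1/0.14 ≈ 7.143.
Need ΔY = −$248 billion, so ΔG = ΔY/k = (−$248 billion) × 0.14 ≈ −$35 billion.
The government should cut government purchases by $35 billion.

−$35 billion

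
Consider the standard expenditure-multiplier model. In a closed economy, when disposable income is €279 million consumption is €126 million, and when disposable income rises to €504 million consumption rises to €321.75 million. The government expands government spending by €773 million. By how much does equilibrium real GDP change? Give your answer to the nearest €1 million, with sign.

MPC = ΔC/ΔYd = (321.75 − 126)/(504 − 279) = 195.75/225 = 0.87.
Expenditure multiplier = 1/(1 − MPC) = 1/(1 − 0.87) = 1/0.13 ≈ 7.692.
ΔY = k × ΔG = (+€773 million) / 0.13 ≈ +€5,946 million.

+€5,946 million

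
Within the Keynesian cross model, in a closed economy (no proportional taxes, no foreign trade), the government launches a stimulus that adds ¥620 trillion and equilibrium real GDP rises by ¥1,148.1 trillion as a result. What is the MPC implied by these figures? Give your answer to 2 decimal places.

0.46

Implied spending multiplier k = ΔY/ΔG = 1,148.1/620 ≈ 1.8518.
Since k = 1/(1 − MPC), MPC = 1 − 1/k = 1 − ΔG/ΔY = 1 − 620/1,148.1 ≈ 0.46.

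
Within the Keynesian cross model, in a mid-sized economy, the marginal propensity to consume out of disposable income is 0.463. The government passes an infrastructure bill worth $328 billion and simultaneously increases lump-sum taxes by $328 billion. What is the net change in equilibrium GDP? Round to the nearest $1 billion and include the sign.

+$328 billion

Expenditure multiplier = 1/(1 − MPC) = 1/(1 − 0.463) = 1/0.537 ≈ 1.862.
ΔG contributes k·ΔG = (+$328 billion) / 0.537 ≈ +$610.8 billion.
ΔT of +$328 billion changes first-round spending by −c·ΔT = −$151.864 billion, contributing k·(−c·ΔT) = (−$151.864 billion) / 0.537 ≈ −$282.8 billion.
With ΔG = ΔT and no other leakages, the balanced-budget multiplier is 1, so ΔY = ΔG = +$328 billion.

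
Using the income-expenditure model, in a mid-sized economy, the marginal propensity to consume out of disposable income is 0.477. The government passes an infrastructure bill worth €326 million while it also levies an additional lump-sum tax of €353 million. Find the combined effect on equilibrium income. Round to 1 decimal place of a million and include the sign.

Expenditure multiplier = 1/(1 − MPC) = 1/(1 − 0.477) = 1/0.523 ≈ 1.912.
ΔG contributes k·ΔG = (+€326 million) / 0.523 ≈ +€623.3 million.
ΔT of +€353 million changes first-round spending by −c·ΔT = −€168.381 million, contributing k·(−c·ΔT) = (−€168.381 million) / 0.523 ≈ −€322 million.
Net ΔY = k(ΔG − c·ΔT) = (+€157.619 million) / 0.523 ≈ +€301.4 million.

+€301.4 million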